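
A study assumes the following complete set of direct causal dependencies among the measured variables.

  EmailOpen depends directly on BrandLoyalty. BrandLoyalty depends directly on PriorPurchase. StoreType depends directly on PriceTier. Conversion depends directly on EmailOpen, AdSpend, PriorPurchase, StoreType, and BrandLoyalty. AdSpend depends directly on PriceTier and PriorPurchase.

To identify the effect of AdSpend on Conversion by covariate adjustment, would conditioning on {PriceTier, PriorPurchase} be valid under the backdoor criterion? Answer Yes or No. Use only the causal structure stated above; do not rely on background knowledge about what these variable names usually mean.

Backdoor paths from AdSpend to Conversion (paths whose first edge points into AdSpend):
  P1: AdSpend <- PriceTier -> StoreType -> Conversion
  P2: AdSpend <- PriorPurchase -> BrandLoyalty -> EmailOpen -> Conversion
  P3: AdSpend <- PriorPurchase -> BrandLoyalty -> Conversion
  P4: AdSpend <- PriorPurchase -> Conversion
Condition 1 (no descendant of AdSpend in the set): holds — descendants of AdSpend are {Conversion}; none are in {PriceTier, PriorPurchase}.
Condition 2 (every backdoor path blocked by {PriceTier, PriorPurchase}):
  P1: blocked at fork node PriceTier ∈ conditioning set.
  P2: blocked at fork node PriorPurchase ∈ conditioning set.
  P3: blocked at fork node PriorPurchase ∈ conditioning set.
  P4: blocked at fork node PriorPurchase ∈ conditioning set.
{PriceTier, PriorPurchase} satisfies the backdoor criterion.

Yes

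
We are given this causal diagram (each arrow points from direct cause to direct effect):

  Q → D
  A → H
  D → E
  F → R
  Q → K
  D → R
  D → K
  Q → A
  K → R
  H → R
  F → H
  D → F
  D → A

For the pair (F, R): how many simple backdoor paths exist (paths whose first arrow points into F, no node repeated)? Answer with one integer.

7

A backdoor path from F to R is any simple undirected path whose first edge points into F (i.e. leaves F via a parent).
Parents of F: {D}.
Enumerating:
  P1: F <- D <- Q -> A -> H -> R
  P2: F <- D <- Q -> K -> R
  P3: F <- D -> A <- Q -> K -> R
  P4: F <- D -> A -> H -> R
  P5: F <- D -> K <- Q -> A -> H -> R
  P6: F <- D -> K -> R
  P7: F <- D -> R
That exhausts the simple backdoor paths. Count: 7.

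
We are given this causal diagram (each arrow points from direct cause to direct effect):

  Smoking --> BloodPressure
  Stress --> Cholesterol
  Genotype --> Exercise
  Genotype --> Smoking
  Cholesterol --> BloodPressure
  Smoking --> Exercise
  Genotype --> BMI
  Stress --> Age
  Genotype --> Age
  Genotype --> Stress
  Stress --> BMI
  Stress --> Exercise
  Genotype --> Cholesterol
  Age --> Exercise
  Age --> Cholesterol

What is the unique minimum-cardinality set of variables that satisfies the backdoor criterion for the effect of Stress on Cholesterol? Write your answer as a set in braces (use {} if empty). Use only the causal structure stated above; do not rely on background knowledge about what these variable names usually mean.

Variables eligible for adjustment (non-descendants of Stress, excluding Stress and Cholesterol): {Genotype, Smoking}.
Backdoor paths from Stress to Cholesterol:
  P1: Stress <- Genotype -> Age -> Cholesterol
  P2: Stress <- Genotype -> Age -> Exercise <- Smoking -> BloodPressure <- Cholesterol
  P3: Stress <- Genotype -> Smoking -> BloodPressure <- Cholesterol
  P4: Stress <- Genotype -> Smoking -> Exercise <- Age -> Cholesterol
  P5: Stress <- Genotype -> Cholesterol
  P6: Stress <- Genotype -> Exercise <- Age -> Cholesterol
  P7: Stress <- Genotype -> Exercise <- Smoking -> BloodPressure <- Cholesterol
The empty set is not sufficient: P1 (Stress <- Genotype -> Age -> Cholesterol) has no collider blocking it and no conditioned non-collider, so it is open.
Try {Genotype}:
  P1: blocked at fork node Genotype ∈ conditioning set.
  P2: blocked at fork node Genotype ∈ conditioning set.
  P3: blocked at fork node Genotype ∈ conditioning set.
  P4: blocked at fork node Genotype ∈ conditioning set.
  P5: blocked at fork node Genotype ∈ conditioning set.
  P6: blocked at fork node Genotype ∈ conditioning set.
  P7: blocked at fork node Genotype ∈ conditioning set.
{Genotype} contains no descendant of Stress and blocks every backdoor path.
No other singleton works — e.g. {Smoking} leaves P1 open — so {Genotype} is the unique smallest valid adjustment set.

{Genotype}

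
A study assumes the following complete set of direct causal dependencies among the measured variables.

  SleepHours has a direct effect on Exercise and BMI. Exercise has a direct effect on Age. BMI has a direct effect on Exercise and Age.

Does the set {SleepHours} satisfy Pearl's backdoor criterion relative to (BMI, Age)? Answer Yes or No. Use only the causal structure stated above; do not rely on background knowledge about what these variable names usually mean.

Backdoor paths from BMI to Age (paths whose first edge points into BMI):
  P1: BMI <- SleepHours -> Exercise -> Age
Condition 1 (no descendant of BMI in the set): holds — descendants of BMI are {Age, Exercise}; none are in {SleepHours}.
Condition 2 (every backdoor path blocked by {SleepHours}):
  P1: blocked at fork node SleepHours ∈ conditioning set.
{SleepHours} satisfies the backdoor criterion.

Yes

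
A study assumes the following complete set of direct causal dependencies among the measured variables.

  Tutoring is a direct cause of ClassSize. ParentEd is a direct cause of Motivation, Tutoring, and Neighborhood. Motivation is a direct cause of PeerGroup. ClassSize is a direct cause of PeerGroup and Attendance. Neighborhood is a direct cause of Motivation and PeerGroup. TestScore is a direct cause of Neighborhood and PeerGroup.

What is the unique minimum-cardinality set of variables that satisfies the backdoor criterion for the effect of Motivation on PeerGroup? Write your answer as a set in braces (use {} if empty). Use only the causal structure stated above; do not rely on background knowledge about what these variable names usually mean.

Variables eligible for adjustment (non-descendants of Motivation, excluding Motivation and PeerGroup): {Attendance, ClassSize, Neighborhood, ParentEd, TestScore, Tutoring}.
Backdoor paths from Motivation to PeerGroup:
  P1: Motivation <- ParentEd -> Tutoring -> ClassSize -> PeerGroup
  P2: Motivation <- ParentEd -> Neighborhood <- TestScore -> PeerGroup
  P3: Motivation <- ParentEd -> Neighborhood -> PeerGroup
  P4: Motivation <- Neighborhood <- ParentEd -> Tutoring -> ClassSize -> PeerGroup
  P5: Motivation <- Neighborhood <- TestScore -> PeerGroup
  P6: Motivation <- Neighborhood -> PeerGroup
The empty set is not sufficient: P1 (Motivation <- ParentEd -> Tutoring -> ClassSize -> PeerGroup) has no collider blocking it and no conditioned non-collider, so it is open.
Try {Neighborhood, ParentEd}:
  P1: blocked at fork node ParentEd ∈ conditioning set.
  P2: blocked at fork node ParentEd ∈ conditioning set.
  P3: blocked at fork node ParentEd ∈ conditioning set.
  P4: blocked at chain node Neighborhood ∈ conditioning set.
  P5: blocked at chain node Neighborhood ∈ conditioning set.
  P6: blocked at fork node Neighborhood ∈ conditioning set.
{Neighborhood, ParentEd} contains no descendant of Motivation and blocks every backdoor path.
Every element of {Neighborhood, ParentEd} is needed (dropping Neighborhood leaves P5 open; dropping ParentEd leaves P1 open), so no proper subset is valid.
Among all size-2 subsets of the eligible variables, only {Neighborhood, ParentEd} blocks every backdoor path, so it is the unique smallest valid adjustment set.

{Neighborhood, ParentEd}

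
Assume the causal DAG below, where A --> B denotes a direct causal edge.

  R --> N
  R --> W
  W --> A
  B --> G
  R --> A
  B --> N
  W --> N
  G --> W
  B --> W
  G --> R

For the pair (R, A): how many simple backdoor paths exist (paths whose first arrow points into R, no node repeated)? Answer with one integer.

3

A backdoor path from R to A is any simple undirected path whose first edge points into R (i.e. leaves R via a parent).
Parents of R: {G}.
Enumerating:
  P1: R <- G <- B -> W -> A
  P2: R <- G <- B -> N <- W -> A
  P3: R <- G -> W -> A
That exhausts the simple backdoor paths. Count: 3.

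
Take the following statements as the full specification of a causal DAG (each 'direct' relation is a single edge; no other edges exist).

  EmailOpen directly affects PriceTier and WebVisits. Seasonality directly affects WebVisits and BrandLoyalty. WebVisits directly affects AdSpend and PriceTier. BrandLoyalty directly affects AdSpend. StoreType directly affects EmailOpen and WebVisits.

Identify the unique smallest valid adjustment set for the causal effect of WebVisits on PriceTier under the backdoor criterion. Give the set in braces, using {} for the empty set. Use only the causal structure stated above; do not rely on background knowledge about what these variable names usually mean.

{EmailOpen}

Variables eligible for adjustment (non-descendants of WebVisits, excluding WebVisits and PriceTier): {BrandLoyalty, EmailOpen, Seasonality, StoreType}.
Backdoor paths from WebVisits to PriceTier:
  P1: WebVisits <- StoreType -> EmailOpen -> PriceTier
  P2: WebVisits <- EmailOpen -> PriceTier
The empty set is not sufficient: P1 (WebVisits <- StoreType -> EmailOpen -> PriceTier) has no collider blocking it and no conditioned non-collider, so it is open.
Try {EmailOpen}:
  P1: blocked at chain node EmailOpen ∈ conditioning set.
  P2: blocked at fork node EmailOpen ∈ conditioning set.
{EmailOpen} contains no descendant of WebVisits and blocks every backdoor path.
No other singleton works — e.g. {Seasonality} leaves P1 open — so {EmailOpen} is the unique smallest valid adjustment set.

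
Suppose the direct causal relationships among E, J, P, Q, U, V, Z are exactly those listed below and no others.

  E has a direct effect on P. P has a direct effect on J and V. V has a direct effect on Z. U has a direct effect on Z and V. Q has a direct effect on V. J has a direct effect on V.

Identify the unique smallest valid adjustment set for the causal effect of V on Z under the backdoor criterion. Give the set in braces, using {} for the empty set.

{U}

Variables eligible for adjustment (non-descendants of V, excluding V and Z): {E, J, P, Q, U}.
Backdoor paths from V to Z:
  P1: V <- U -> Z
The empty set is not sufficient: P1 (V <- U -> Z) has no collider blocking it and no conditioned non-collider, so it is open.
Try {U}:
  P1: blocked at fork node U ∈ conditioning set.
{U} contains no descendant of V and blocks every backdoor path.
No other singleton works — e.g. {E} leaves P1 open — so {U} is the unique smallest valid adjustment set.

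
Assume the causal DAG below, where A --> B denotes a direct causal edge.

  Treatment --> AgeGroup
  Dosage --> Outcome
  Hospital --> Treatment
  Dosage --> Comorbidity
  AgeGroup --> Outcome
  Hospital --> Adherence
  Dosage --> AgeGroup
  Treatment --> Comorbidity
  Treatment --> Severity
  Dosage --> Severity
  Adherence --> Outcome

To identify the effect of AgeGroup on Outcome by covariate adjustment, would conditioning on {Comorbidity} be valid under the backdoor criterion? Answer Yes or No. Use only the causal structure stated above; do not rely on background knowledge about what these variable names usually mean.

No

Backdoor paths from AgeGroup to Outcome (paths whose first edge points into AgeGroup):
  P1: AgeGroup <- Treatment <- Hospital -> Adherence -> Outcome
  P2: AgeGroup <- Treatment -> Severity <- Dosage -> Outcome
  P3: AgeGroup <- Treatment -> Comorbidity <- Dosage -> Outcome
  P4: AgeGroup <- Dosage -> Severity <- Treatment <- Hospital -> Adherence -> Outcome
  P5: AgeGroup <- Dosage -> Comorbidity <- Treatment <- Hospital -> Adherence -> Outcome
  P6: AgeGroup <- Dosage -> Outcome
Condition 1 (no descendant of AgeGroup in the set): holds — descendants of AgeGroup are {Outcome}; none are in {Comorbidity}.
Condition 2 (every backdoor path blocked by {Comorbidity}):
  P1: open — no interior node is in the conditioning set.
  P2: blocked at collider Severity (neither it nor any descendant is in the conditioning set).
  P3: open — collider(s) Comorbidity are conditioned on (or have a conditioned descendant) and no non-collider on the path is in the set.
  P4: blocked at collider Severity (neither it nor any descendant is in the conditioning set).
  P5: open — collider(s) Comorbidity are conditioned on (or have a conditioned descendant) and no non-collider on the path is in the set.
  P6: open — no interior node is in the conditioning set.
{Comorbidity} does not satisfy the backdoor criterion.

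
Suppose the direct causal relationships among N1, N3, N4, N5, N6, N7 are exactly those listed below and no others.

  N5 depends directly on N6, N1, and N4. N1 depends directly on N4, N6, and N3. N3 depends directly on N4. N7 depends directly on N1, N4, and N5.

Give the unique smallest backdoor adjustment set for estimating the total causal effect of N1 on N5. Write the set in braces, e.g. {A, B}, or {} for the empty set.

Variables eligible for adjustment (non-descendants of N1, excluding N1 and N5): {N3, N4, N6}.
Backdoor paths from N1 to N5:
  P1: N1 <- N4 -> N5
  P2: N1 <- N4 -> N7 <- N5
  P3: N1 <- N3 <- N4 -> N5
  P4: N1 <- N3 <- N4 -> N7 <- N5
  P5: N1 <- N6 -> N5
The empty set is not sufficient: P1 (N1 <- N4 -> N5) has no collider blocking it and no conditioned non-collider, so it is open.
Try {N4, N6}:
  P1: blocked at fork node N4 ∈ conditioning set.
  P2: blocked at fork node N4 ∈ conditioning set.
  P3: blocked at fork node N4 ∈ conditioning set.
  P4: blocked at fork node N4 ∈ conditioning set.
  P5: blocked at fork node N6 ∈ conditioning set.
{N4, N6} contains no descendant of N1 and blocks every backdoor path.
Every element of {N4, N6} is needed (dropping N4 leaves P1 open; dropping N6 leaves P5 open), so no proper subset is valid.
Among all size-2 subsets of the eligible variables, only {N4, N6} blocks every backdoor path, so it is the unique smallest valid adjustment set.

{N4, N6}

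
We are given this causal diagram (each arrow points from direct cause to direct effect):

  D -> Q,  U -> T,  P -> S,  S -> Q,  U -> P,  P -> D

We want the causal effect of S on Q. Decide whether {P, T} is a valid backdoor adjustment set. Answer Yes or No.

Backdoor paths from S to Q (paths whose first edge points into S):
  P1: S <- P -> D -> Q
Condition 1 (no descendant of S in the set): holds — descendants of S are {Q}; none are in {P, T}.
Condition 2 (every backdoor path blocked by {P, T}):
  P1: blocked at fork node P ∈ conditioning set.
{P, T} satisfies the backdoor criterion.

Yes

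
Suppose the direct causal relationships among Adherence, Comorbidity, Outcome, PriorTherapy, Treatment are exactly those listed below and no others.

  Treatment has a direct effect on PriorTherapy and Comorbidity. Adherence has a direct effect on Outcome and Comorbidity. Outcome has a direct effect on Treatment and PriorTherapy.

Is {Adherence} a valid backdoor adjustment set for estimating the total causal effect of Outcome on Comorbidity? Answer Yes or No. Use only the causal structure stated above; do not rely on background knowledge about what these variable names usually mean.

Yes

Backdoor paths from Outcome to Comorbidity (paths whose first edge points into Outcome):
  P1: Outcome <- Adherence -> Comorbidity
Condition 1 (no descendant of Outcome in the set): holds — descendants of Outcome are {Comorbidity, PriorTherapy, Treatment}; none are in {Adherence}.
Condition 2 (every backdoor path blocked by {Adherence}):
  P1: blocked at fork node Adherence ∈ conditioning set.
{Adherence} satisfies the backdoor criterion.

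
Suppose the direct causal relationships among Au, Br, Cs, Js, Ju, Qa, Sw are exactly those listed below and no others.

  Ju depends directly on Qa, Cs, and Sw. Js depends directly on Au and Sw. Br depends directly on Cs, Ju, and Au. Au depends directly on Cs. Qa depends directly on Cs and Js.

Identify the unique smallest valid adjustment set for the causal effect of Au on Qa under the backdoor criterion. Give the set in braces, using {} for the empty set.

{Cs}

Variables eligible for adjustment (non-descendants of Au, excluding Au and Qa): {Cs, Sw}.
Backdoor paths from Au to Qa:
  P1: Au <- Cs -> Qa
  P2: Au <- Cs -> Ju <- Sw -> Js -> Qa
  P3: Au <- Cs -> Ju <- Qa
  P4: Au <- Cs -> Br <- Ju <- Sw -> Js -> Qa
  P5: Au <- Cs -> Br <- Ju <- Qa
The empty set is not sufficient: P1 (Au <- Cs -> Qa) has no collider blocking it and no conditioned non-collider, so it is open.
Try {Cs}:
  P1: blocked at fork node Cs ∈ conditioning set.
  P2: blocked at fork node Cs ∈ conditioning set.
  P3: blocked at fork node Cs ∈ conditioning set.
  P4: blocked at fork node Cs ∈ conditioning set.
  P5: blocked at fork node Cs ∈ conditioning set.
{Cs} contains no descendant of Au and blocks every backdoor path.
No other singleton works — e.g. {Sw} leaves P1 open — so {Cs} is the unique smallest valid adjustment set.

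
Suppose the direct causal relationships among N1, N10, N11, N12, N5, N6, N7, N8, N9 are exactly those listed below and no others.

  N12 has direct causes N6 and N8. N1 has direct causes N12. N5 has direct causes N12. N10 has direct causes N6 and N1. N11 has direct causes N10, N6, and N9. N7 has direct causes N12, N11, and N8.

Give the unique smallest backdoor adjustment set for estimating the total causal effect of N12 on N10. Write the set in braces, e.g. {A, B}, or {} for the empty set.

{N6}

Variables eligible for adjustment (non-descendants of N12, excluding N12 and N10): {N6, N8, N9}.
Backdoor paths from N12 to N10:
  P1: N12 <- N8 -> N7 <- N11 <- N6 -> N10
  P2: N12 <- N8 -> N7 <- N11 <- N10
  P3: N12 <- N6 -> N10
  P4: N12 <- N6 -> N11 <- N10
The empty set is not sufficient: P3 (N12 <- N6 -> N10) has no collider blocking it and no conditioned non-collider, so it is open.
Try {N6}:
  P1: blocked at collider N7 (neither it nor any descendant is in the conditioning set).
  P2: blocked at collider N7 (neither it nor any descendant is in the conditioning set).
  P3: blocked at fork node N6 ∈ conditioning set.
  P4: blocked at fork node N6 ∈ conditioning set.
{N6} contains no descendant of N12 and blocks every backdoor path.
No other singleton works — e.g. {N8} leaves P3 open — so {N6} is the unique smallest valid adjustment set.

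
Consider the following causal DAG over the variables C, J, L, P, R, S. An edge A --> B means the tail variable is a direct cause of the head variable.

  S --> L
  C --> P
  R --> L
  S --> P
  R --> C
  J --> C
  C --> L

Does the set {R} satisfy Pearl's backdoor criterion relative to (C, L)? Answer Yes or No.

Yes

Backdoor paths from C to L (paths whose first edge points into C):
  P1: C <- R -> L
Condition 1 (no descendant of C in the set): holds — descendants of C are {L, P}; none are in {R}.
Condition 2 (every backdoor path blocked by {R}):
  P1: blocked at fork node R ∈ conditioning set.
{R} satisfies the backdoor criterion.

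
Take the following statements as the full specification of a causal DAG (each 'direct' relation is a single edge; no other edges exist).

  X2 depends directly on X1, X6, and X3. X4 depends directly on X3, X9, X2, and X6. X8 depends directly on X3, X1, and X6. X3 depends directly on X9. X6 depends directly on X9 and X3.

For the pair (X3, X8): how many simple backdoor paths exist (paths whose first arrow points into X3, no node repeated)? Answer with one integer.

7

A backdoor path from X3 to X8 is any simple undirected path whose first edge points into X3 (i.e. leaves X3 via a parent).
Parents of X3: {X9}.
Enumerating:
  P1: X3 <- X9 -> X6 -> X8
  P2: X3 <- X9 -> X6 -> X2 <- X1 -> X8
  P3: X3 <- X9 -> X6 -> X4 <- X2 <- X1 -> X8
  P4: X3 <- X9 -> X4 <- X6 -> X8
  P5: X3 <- X9 -> X4 <- X6 -> X2 <- X1 -> X8
  P6: X3 <- X9 -> X4 <- X2 <- X1 -> X8
  P7: X3 <- X9 -> X4 <- X2 <- X6 -> X8
That exhausts the simple backdoor paths. Count: 7.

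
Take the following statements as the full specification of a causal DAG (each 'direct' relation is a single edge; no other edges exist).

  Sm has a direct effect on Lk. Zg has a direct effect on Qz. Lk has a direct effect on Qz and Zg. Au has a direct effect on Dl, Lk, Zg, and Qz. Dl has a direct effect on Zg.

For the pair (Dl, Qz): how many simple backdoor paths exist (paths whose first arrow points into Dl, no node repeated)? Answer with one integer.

A backdoor path from Dl to Qz is any simple undirected path whose first edge points into Dl (i.e. leaves Dl via a parent).
Parents of Dl: {Au}.
Enumerating:
  P1: Dl <- Au -> Lk -> Zg -> Qz
  P2: Dl <- Au -> Lk -> Qz
  P3: Dl <- Au -> Zg <- Lk -> Qz
  P4: Dl <- Au -> Zg -> Qz
  P5: Dl <- Au -> Qz
That exhausts the simple backdoor paths. Count: 5.

5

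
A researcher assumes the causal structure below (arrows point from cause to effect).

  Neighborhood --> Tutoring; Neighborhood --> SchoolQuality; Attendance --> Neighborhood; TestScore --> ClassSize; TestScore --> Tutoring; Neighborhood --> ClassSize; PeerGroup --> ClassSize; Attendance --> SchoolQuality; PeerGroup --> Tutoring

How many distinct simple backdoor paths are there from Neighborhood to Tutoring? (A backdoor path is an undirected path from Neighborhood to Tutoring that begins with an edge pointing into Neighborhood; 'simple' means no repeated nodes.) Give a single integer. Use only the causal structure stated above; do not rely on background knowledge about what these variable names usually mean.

A backdoor path from Neighborhood to Tutoring is any simple undirected path whose first edge points into Neighborhood (i.e. leaves Neighborhood via a parent).
Parents of Neighborhood: {Attendance}.
No simple path from any parent of Neighborhood reaches Tutoring without revisiting Neighborhood, so there are no backdoor paths.

0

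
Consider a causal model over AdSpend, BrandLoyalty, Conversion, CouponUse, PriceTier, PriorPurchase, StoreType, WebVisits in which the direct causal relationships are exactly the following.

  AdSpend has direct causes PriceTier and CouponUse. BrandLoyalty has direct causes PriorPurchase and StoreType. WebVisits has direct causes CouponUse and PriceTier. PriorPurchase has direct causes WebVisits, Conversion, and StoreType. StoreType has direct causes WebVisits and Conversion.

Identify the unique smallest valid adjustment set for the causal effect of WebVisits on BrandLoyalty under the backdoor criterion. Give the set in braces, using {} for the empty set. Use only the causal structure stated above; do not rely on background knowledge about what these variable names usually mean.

Variables eligible for adjustment (non-descendants of WebVisits, excluding WebVisits and BrandLoyalty): {AdSpend, Conversion, CouponUse, PriceTier}.
Backdoor paths from WebVisits to BrandLoyalty:
  (none)
With no backdoor paths the empty set already satisfies the criterion, and it is trivially minimal.

{}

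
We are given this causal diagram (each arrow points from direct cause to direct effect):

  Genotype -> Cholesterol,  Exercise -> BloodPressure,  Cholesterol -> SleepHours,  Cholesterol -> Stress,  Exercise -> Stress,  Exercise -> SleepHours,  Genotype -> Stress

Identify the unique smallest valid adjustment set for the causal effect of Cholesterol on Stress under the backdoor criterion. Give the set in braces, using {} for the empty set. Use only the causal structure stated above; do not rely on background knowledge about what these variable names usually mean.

{Genotype}

Variables eligible for adjustment (non-descendants of Cholesterol, excluding Cholesterol and Stress): {BloodPressure, Exercise, Genotype}.
Backdoor paths from Cholesterol to Stress:
  P1: Cholesterol <- Genotype -> Stress
The empty set is not sufficient: P1 (Cholesterol <- Genotype -> Stress) has no collider blocking it and no conditioned non-collider, so it is open.
Try {Genotype}:
  P1: blocked at fork node Genotype ∈ conditioning set.
{Genotype} contains no descendant of Cholesterol and blocks every backdoor path.
No other singleton works — e.g. {Exercise} leaves P1 open — so {Genotype} is the unique smallest valid adjustment set.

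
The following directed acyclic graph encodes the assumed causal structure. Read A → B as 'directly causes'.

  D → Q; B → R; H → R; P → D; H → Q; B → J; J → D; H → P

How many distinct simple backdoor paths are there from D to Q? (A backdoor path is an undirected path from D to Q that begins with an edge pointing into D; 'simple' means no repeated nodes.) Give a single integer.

2

A backdoor path from D to Q is any simple undirected path whose first edge points into D (i.e. leaves D via a parent).
Parents of D: {J, P}.
Enumerating:
  P1: D <- J <- B -> R <- H -> Q
  P2: D <- P <- H -> Q
That exhausts the simple backdoor paths. Count: 2.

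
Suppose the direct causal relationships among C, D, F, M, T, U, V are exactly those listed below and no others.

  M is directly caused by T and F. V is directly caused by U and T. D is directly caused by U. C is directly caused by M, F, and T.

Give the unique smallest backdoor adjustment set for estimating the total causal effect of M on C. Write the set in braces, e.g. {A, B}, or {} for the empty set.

Variables eligible for adjustment (non-descendants of M, excluding M and C): {D, F, T, U, V}.
Backdoor paths from M to C:
  P1: M <- F -> C
  P2: M <- T -> C
The empty set is not sufficient: P1 (M <- F -> C) has no collider blocking it and no conditioned non-collider, so it is open.
Try {F, T}:
  P1: blocked at fork node F ∈ conditioning set.
  P2: blocked at fork node T ∈ conditioning set.
{F, T} contains no descendant of M and blocks every backdoor path.
Every element of {F, T} is needed (dropping F leaves P1 open; dropping T leaves P2 open), so no proper subset is valid.
Among all size-2 subsets of the eligible variables, only {F, T} blocks every backdoor path, so it is the unique smallest valid adjustment set.

{F, T}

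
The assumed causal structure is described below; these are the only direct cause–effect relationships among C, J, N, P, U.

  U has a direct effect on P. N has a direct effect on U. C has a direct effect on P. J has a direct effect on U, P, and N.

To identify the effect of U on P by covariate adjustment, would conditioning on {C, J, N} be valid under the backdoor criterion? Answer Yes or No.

Yes

Backdoor paths from U to P (paths whose first edge points into U):
  P1: U <- J -> P
  P2: U <- N <- J -> P
Condition 1 (no descendant of U in the set): holds — descendants of U are {P}; none are in {C, J, N}.
Condition 2 (every backdoor path blocked by {C, J, N}):
  P1: blocked at fork node J ∈ conditioning set.
  P2: blocked at chain node N ∈ conditioning set.
{C, J, N} satisfies the backdoor criterion.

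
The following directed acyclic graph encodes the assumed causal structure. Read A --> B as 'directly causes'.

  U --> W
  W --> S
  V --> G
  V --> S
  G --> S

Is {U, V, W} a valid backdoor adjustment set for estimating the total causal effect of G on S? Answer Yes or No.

Yes

Backdoor paths from G to S (paths whose first edge points into G):
  P1: G <- V -> S
Condition 1 (no descendant of G in the set): holds — descendants of G are {S}; none are in {U, V, W}.
Condition 2 (every backdoor path blocked by {U, V, W}):
  P1: blocked at fork node V ∈ conditioning set.
{U, V, W} satisfies the backdoor criterion.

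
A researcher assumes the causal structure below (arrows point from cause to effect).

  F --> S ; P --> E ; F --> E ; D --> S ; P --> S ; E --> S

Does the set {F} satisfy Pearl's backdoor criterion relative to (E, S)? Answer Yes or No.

Backdoor paths from E to S (paths whose first edge points into E):
  P1: E <- F -> S
  P2: E <- P -> S
Condition 1 (no descendant of E in the set): holds — descendants of E are {S}; none are in {F}.
Condition 2 (every backdoor path blocked by {F}):
  P1: blocked at fork node F ∈ conditioning set.
  P2: open — no interior node is in the conditioning set.
{F} does not satisfy the backdoor criterion.

No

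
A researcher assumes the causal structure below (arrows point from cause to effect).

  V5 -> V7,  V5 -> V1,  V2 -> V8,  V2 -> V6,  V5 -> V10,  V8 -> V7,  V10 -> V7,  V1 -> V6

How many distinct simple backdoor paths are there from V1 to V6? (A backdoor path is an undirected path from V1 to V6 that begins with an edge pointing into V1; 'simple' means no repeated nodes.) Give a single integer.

A backdoor path from V1 to V6 is any simple undirected path whose first edge points into V1 (i.e. leaves V1 via a parent).
Parents of V1: {V5}.
Enumerating:
  P1: V1 <- V5 -> V10 -> V7 <- V8 <- V2 -> V6
  P2: V1 <- V5 -> V7 <- V8 <- V2 -> V6
That exhausts the simple backdoor paths. Count: 2.

2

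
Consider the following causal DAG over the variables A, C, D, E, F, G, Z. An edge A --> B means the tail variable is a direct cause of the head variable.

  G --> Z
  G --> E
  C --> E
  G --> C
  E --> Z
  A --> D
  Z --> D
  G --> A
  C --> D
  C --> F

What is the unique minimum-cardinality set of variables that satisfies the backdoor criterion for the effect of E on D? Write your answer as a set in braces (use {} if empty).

{C, G}

Variables eligible for adjustment (non-descendants of E, excluding E and D): {A, C, F, G}.
Backdoor paths from E to D:
  P1: E <- G -> C -> D
  P2: E <- G -> A -> D
  P3: E <- G -> Z -> D
  P4: E <- C <- G -> A -> D
  P5: E <- C <- G -> Z -> D
  P6: E <- C -> D
The empty set is not sufficient: P1 (E <- G -> C -> D) has no collider blocking it and no conditioned non-collider, so it is open.
Try {C, G}:
  P1: blocked at fork node G ∈ conditioning set.
  P2: blocked at fork node G ∈ conditioning set.
  P3: blocked at fork node G ∈ conditioning set.
  P4: blocked at chain node C ∈ conditioning set.
  P5: blocked at chain node C ∈ conditioning set.
  P6: blocked at fork node C ∈ conditioning set.
{C, G} contains no descendant of E and blocks every backdoor path.
Every element of {C, G} is needed (dropping C leaves P6 open; dropping G leaves P2 open), so no proper subset is valid.
Among all size-2 subsets of the eligible variables, only {C, G} blocks every backdoor path, so it is the unique smallest valid adjustment set.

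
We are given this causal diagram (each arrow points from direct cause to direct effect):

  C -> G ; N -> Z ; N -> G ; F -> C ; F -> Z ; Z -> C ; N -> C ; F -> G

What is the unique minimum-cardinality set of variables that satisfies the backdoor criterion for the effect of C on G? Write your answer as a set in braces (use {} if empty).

{F, N}

Variables eligible for adjustment (non-descendants of C, excluding C and G): {F, N, Z}.
Backdoor paths from C to G:
  P1: C <- N -> Z <- F -> G
  P2: C <- N -> G
  P3: C <- F -> Z <- N -> G
  P4: C <- F -> G
  P5: C <- Z <- N -> G
  P6: C <- Z <- F -> G
The empty set is not sufficient: P2 (C <- N -> G) has no collider blocking it and no conditioned non-collider, so it is open.
Try {F, N}:
  P1: blocked at fork node N ∈ conditioning set.
  P2: blocked at fork node N ∈ conditioning set.
  P3: blocked at fork node F ∈ conditioning set.
  P4: blocked at fork node F ∈ conditioning set.
  P5: blocked at fork node N ∈ conditioning set.
  P6: blocked at fork node F ∈ conditioning set.
{F, N} contains no descendant of C and blocks every backdoor path.
Every element of {F, N} is needed (dropping F leaves P4 open; dropping N leaves P2 open), so no proper subset is valid.
Among all size-2 subsets of the eligible variables, only {F, N} blocks every backdoor path, so it is the unique smallest valid adjustment set.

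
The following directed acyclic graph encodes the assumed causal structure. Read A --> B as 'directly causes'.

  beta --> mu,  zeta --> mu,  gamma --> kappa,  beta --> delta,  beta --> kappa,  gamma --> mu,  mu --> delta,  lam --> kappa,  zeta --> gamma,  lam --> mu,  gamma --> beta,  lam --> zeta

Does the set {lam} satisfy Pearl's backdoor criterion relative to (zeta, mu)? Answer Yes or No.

Backdoor paths from zeta to mu (paths whose first edge points into zeta):
  P1: zeta <- lam -> kappa <- gamma -> beta -> mu
  P2: zeta <- lam -> kappa <- gamma -> beta -> delta <- mu
  P3: zeta <- lam -> kappa <- gamma -> mu
  P4: zeta <- lam -> kappa <- beta <- gamma -> mu
  P5: zeta <- lam -> kappa <- beta -> mu
  P6: zeta <- lam -> kappa <- beta -> delta <- mu
  P7: zeta <- lam -> mu
Condition 1 (no descendant of zeta in the set): holds — descendants of zeta are {beta, delta, gamma, kappa, mu}; none are in {lam}.
Condition 2 (every backdoor path blocked by {lam}):
  P1: blocked at fork node lam ∈ conditioning set.
  P2: blocked at fork node lam ∈ conditioning set.
  P3: blocked at fork node lam ∈ conditioning set.
  P4: blocked at fork node lam ∈ conditioning set.
  P5: blocked at fork node lam ∈ conditioning set.
  P6: blocked at fork node lam ∈ conditioning set.
  P7: blocked at fork node lam ∈ conditioning set.
{lam} satisfies the backdoor criterion.

Yes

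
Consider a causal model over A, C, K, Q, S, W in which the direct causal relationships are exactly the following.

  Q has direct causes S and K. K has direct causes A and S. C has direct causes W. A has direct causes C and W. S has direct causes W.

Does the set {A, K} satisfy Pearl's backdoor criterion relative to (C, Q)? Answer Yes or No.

Backdoor paths from C to Q (paths whose first edge points into C):
  P1: C <- W -> S -> K -> Q
  P2: C <- W -> S -> Q
  P3: C <- W -> A -> K <- S -> Q
  P4: C <- W -> A -> K -> Q
Condition 1 (no descendant of C in the set): FAILS — A and K are descendants of C.
Condition 2 (every backdoor path blocked by {A, K}):
  P1: blocked at chain node K ∈ conditioning set.
  P2: open — no interior node is in the conditioning set.
  P3: blocked at chain node A ∈ conditioning set.
  P4: blocked at chain node A ∈ conditioning set.
{A, K} does not satisfy the backdoor criterion.

No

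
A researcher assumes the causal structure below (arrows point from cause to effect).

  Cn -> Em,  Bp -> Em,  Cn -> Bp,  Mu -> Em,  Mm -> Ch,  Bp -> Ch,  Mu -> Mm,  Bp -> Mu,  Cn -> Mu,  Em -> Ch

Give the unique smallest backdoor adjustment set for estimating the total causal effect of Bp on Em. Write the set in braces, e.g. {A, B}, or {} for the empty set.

{Cn}

Variables eligible for adjustment (non-descendants of Bp, excluding Bp and Em): {Cn}.
Backdoor paths from Bp to Em:
  P1: Bp <- Cn -> Mu -> Mm -> Ch <- Em
  P2: Bp <- Cn -> Mu -> Em
  P3: Bp <- Cn -> Em
The empty set is not sufficient: P2 (Bp <- Cn -> Mu -> Em) has no collider blocking it and no conditioned non-collider, so it is open.
Try {Cn}:
  P1: blocked at fork node Cn ∈ conditioning set.
  P2: blocked at fork node Cn ∈ conditioning set.
  P3: blocked at fork node Cn ∈ conditioning set.
{Cn} contains no descendant of Bp and blocks every backdoor path.
{Cn} is the unique smallest valid adjustment set.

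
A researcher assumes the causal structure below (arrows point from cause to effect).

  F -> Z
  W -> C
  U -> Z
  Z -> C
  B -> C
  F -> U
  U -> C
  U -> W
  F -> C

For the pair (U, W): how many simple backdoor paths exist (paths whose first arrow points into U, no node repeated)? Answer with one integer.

2

A backdoor path from U to W is any simple undirected path whose first edge points into U (i.e. leaves U via a parent).
Parents of U: {F}.
Enumerating:
  P1: U <- F -> Z -> C <- W
  P2: U <- F -> C <- W
That exhausts the simple backdoor paths. Count: 2.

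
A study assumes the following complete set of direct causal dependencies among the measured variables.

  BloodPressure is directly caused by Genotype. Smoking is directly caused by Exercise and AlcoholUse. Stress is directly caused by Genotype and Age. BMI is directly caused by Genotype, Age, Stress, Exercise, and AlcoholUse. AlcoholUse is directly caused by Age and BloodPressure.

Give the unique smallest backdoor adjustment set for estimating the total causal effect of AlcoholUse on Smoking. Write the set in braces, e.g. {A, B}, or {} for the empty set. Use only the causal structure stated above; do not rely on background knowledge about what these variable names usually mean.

Variables eligible for adjustment (non-descendants of AlcoholUse, excluding AlcoholUse and Smoking): {Age, BloodPressure, Exercise, Genotype, Stress}.
Backdoor paths from AlcoholUse to Smoking:
  P1: AlcoholUse <- Age -> Stress <- Genotype -> BMI <- Exercise -> Smoking
  P2: AlcoholUse <- Age -> Stress -> BMI <- Exercise -> Smoking
  P3: AlcoholUse <- Age -> BMI <- Exercise -> Smoking
  P4: AlcoholUse <- BloodPressure <- Genotype -> Stress <- Age -> BMI <- Exercise -> Smoking
  P5: AlcoholUse <- BloodPressure <- Genotype -> Stress -> BMI <- Exercise -> Smoking
  P6: AlcoholUse <- BloodPressure <- Genotype -> BMI <- Exercise -> Smoking
Each backdoor path contains an unconditioned collider, so every path is already blocked with the empty conditioning set:
  P1: blocked at collider Stress (neither it nor any descendant is in the conditioning set).
  P2: blocked at collider BMI (neither it nor any descendant is in the conditioning set).
  P3: blocked at collider BMI (neither it nor any descendant is in the conditioning set).
  P4: blocked at collider Stress (neither it nor any descendant is in the conditioning set).
  P5: blocked at collider BMI (neither it nor any descendant is in the conditioning set).
  P6: blocked at collider BMI (neither it nor any descendant is in the conditioning set).
The empty set is therefore the unique smallest valid set.

{}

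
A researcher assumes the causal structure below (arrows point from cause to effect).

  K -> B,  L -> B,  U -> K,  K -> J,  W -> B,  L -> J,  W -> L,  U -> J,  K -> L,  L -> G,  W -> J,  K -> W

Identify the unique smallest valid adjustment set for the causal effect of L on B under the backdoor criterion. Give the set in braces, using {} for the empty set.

{K, W}

Variables eligible for adjustment (non-descendants of L, excluding L and B): {K, U, W}.
Backdoor paths from L to B:
  P1: L <- K <- U -> J <- W -> B
  P2: L <- K -> W -> B
  P3: L <- K -> B
  P4: L <- K -> J <- W -> B
  P5: L <- W <- K -> B
  P6: L <- W -> B
  P7: L <- W -> J <- U -> K -> B
  P8: L <- W -> J <- K -> B
The empty set is not sufficient: P2 (L <- K -> W -> B) has no collider blocking it and no conditioned non-collider, so it is open.
Try {K, W}:
  P1: blocked at chain node K ∈ conditioning set.
  P2: blocked at fork node K ∈ conditioning set.
  P3: blocked at fork node K ∈ conditioning set.
  P4: blocked at fork node K ∈ conditioning set.
  P5: blocked at chain node W ∈ conditioning set.
  P6: blocked at fork node W ∈ conditioning set.
  P7: blocked at fork node W ∈ conditioning set.
  P8: blocked at fork node W ∈ conditioning set.
{K, W} contains no descendant of L and blocks every backdoor path.
Every element of {K, W} is needed (dropping K leaves P3 open; dropping W leaves P6 open), so no proper subset is valid.
Among all size-2 subsets of the eligible variables, only {K, W} blocks every backdoor path, so it is the unique smallest valid adjustment set.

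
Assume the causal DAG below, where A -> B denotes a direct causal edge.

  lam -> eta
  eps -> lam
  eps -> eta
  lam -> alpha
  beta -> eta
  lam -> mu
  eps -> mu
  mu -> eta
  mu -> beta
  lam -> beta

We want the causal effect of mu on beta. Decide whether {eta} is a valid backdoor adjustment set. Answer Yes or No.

Backdoor paths from mu to beta (paths whose first edge points into mu):
  P1: mu <- eps -> lam -> beta
  P2: mu <- eps -> lam -> eta <- beta
  P3: mu <- eps -> eta <- lam -> beta
  P4: mu <- eps -> eta <- beta
  P5: mu <- lam <- eps -> eta <- beta
  P6: mu <- lam -> beta
  P7: mu <- lam -> eta <- beta
Condition 1 (no descendant of mu in the set): FAILS — eta is a descendant of mu.
Condition 2 (every backdoor path blocked by {eta}):
  P1: open — no interior node is in the conditioning set.
  P2: open — collider(s) eta are conditioned on (or have a conditioned descendant) and no non-collider on the path is in the set.
  P3: open — collider(s) eta are conditioned on (or have a conditioned descendant) and no non-collider on the path is in the set.
  P4: open — collider(s) eta are conditioned on (or have a conditioned descendant) and no non-collider on the path is in the set.
  P5: open — collider(s) eta are conditioned on (or have a conditioned descendant) and no non-collider on the path is in the set.
  P6: open — no interior node is in the conditioning set.
  P7: open — collider(s) eta are conditioned on (or have a conditioned descendant) and no non-collider on the path is in the set.
{eta} does not satisfy the backdoor criterion.

No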